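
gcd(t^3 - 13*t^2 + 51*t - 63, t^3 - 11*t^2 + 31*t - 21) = t^2 - 10*t + 21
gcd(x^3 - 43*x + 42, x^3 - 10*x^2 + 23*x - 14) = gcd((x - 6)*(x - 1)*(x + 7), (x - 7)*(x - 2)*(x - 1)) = x - 1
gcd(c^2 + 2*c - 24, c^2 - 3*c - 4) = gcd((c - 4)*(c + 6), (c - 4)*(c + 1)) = c - 4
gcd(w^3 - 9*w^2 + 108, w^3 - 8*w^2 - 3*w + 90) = w^2 - 3*w - 18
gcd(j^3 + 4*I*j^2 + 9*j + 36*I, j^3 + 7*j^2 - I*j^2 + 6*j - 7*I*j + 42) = j - 3*I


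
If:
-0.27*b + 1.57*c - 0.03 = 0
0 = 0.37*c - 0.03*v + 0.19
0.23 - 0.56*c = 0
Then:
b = 2.28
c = 0.41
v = 11.40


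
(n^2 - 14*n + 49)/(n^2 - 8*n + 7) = (n - 7)/(n - 1)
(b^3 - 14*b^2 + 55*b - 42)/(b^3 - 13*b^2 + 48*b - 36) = (b - 7)/(b - 6)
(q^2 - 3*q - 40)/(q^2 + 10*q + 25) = (q - 8)/(q + 5)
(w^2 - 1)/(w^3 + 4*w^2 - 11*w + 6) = (w + 1)/(w^2 + 5*w - 6)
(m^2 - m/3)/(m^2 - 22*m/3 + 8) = m*(3*m - 1)/(3*m^2 - 22*m + 24)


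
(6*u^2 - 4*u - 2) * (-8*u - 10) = -48*u^3 - 28*u^2 + 56*u + 20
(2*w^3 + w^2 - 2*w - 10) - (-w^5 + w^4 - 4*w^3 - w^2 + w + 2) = w^5 - w^4 + 6*w^3 + 2*w^2 - 3*w - 12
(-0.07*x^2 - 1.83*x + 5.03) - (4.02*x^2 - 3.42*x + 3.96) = -4.09*x^2 + 1.59*x + 1.07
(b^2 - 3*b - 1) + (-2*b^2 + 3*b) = -b^2 - 1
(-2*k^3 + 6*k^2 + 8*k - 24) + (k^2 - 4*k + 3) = -2*k^3 + 7*k^2 + 4*k - 21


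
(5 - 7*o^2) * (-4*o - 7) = 28*o^3 + 49*o^2 - 20*o - 35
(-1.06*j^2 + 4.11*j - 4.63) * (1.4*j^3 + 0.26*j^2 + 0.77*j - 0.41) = -1.484*j^5 + 5.4784*j^4 - 6.2296*j^3 + 2.3955*j^2 - 5.2502*j + 1.8983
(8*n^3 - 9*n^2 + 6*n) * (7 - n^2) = -8*n^5 + 9*n^4 + 50*n^3 - 63*n^2 + 42*n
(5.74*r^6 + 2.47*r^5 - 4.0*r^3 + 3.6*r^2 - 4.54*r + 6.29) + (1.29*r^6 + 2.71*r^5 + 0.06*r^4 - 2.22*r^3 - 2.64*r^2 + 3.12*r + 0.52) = 7.03*r^6 + 5.18*r^5 + 0.06*r^4 - 6.22*r^3 + 0.96*r^2 - 1.42*r + 6.81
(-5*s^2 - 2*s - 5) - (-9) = -5*s^2 - 2*s + 4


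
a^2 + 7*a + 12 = (a + 3)*(a + 4)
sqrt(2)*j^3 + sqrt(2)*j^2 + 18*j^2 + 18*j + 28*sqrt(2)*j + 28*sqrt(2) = (j + 2*sqrt(2))*(j + 7*sqrt(2))*(sqrt(2)*j + sqrt(2))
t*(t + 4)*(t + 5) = t^3 + 9*t^2 + 20*t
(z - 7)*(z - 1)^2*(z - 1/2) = z^4 - 19*z^3/2 + 39*z^2/2 - 29*z/2 + 7/2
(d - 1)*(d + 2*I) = d^2 - d + 2*I*d - 2*I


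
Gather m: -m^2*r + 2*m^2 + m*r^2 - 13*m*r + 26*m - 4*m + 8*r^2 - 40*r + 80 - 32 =m^2*(2 - r) + m*(r^2 - 13*r + 22) + 8*r^2 - 40*r + 48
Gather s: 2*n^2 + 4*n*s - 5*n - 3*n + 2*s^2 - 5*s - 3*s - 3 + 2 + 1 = 2*n^2 - 8*n + 2*s^2 + s*(4*n - 8)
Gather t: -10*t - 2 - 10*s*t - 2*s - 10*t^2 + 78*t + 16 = -2*s - 10*t^2 + t*(68 - 10*s) + 14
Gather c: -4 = -4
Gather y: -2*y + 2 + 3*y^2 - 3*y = 3*y^2 - 5*y + 2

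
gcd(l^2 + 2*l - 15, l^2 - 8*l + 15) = l - 3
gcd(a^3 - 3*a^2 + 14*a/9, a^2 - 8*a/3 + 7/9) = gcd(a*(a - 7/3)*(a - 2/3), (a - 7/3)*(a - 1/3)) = a - 7/3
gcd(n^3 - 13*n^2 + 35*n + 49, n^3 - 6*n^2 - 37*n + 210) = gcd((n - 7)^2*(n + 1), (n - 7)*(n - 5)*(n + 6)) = n - 7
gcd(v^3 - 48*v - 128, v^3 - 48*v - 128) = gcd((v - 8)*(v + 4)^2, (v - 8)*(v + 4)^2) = v^3 - 48*v - 128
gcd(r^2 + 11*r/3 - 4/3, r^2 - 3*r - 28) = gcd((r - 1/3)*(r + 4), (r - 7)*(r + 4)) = r + 4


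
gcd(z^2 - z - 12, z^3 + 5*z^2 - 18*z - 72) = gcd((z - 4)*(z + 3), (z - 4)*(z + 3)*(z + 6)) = z^2 - z - 12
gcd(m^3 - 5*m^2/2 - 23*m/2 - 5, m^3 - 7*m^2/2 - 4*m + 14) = m + 2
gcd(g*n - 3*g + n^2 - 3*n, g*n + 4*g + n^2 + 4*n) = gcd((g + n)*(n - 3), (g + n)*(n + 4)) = g + n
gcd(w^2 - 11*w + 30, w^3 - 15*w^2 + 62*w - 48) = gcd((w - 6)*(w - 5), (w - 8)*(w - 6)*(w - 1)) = w - 6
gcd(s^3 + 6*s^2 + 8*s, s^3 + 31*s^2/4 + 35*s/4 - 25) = s + 4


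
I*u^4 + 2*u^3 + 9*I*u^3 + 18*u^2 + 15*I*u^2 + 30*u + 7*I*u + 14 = (u + 1)*(u + 7)*(u - 2*I)*(I*u + I)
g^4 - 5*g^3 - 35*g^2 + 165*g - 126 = (g - 7)*(g - 3)*(g - 1)*(g + 6)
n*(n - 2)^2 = n^3 - 4*n^2 + 4*n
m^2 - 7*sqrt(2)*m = m*(m - 7*sqrt(2))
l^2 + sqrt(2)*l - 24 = (l - 3*sqrt(2))*(l + 4*sqrt(2))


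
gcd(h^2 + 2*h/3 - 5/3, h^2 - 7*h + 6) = h - 1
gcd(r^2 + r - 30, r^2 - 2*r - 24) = 1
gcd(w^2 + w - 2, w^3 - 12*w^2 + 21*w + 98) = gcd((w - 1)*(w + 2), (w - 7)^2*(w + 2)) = w + 2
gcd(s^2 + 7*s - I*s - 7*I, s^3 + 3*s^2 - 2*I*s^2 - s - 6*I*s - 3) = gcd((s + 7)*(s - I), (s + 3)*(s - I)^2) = s - I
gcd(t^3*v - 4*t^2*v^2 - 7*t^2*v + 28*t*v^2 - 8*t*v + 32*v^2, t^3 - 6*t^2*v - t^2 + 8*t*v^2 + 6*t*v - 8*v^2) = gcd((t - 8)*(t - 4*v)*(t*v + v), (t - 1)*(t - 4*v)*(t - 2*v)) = t - 4*v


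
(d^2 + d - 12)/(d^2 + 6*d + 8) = (d - 3)/(d + 2)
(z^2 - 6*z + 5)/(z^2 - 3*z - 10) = (z - 1)/(z + 2)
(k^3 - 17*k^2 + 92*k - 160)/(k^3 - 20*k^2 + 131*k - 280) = (k - 4)/(k - 7)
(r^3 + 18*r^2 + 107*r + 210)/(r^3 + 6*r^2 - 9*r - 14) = (r^2 + 11*r + 30)/(r^2 - r - 2)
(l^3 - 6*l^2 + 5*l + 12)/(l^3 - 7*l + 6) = (l^3 - 6*l^2 + 5*l + 12)/(l^3 - 7*l + 6)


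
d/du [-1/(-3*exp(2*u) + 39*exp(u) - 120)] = (13 - 2*exp(u))*exp(u)/(3*(exp(2*u) - 13*exp(u) + 40)^2)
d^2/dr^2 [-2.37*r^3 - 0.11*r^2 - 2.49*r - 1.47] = -14.22*r - 0.22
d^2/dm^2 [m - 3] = 0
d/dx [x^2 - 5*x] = 2*x - 5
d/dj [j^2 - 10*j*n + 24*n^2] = 2*j - 10*n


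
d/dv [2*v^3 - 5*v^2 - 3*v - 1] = 6*v^2 - 10*v - 3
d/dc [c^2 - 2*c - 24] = 2*c - 2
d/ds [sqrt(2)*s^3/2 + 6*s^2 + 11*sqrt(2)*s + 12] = 3*sqrt(2)*s^2/2 + 12*s + 11*sqrt(2)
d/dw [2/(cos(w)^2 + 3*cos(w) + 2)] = 2*(2*cos(w) + 3)*sin(w)/(cos(w)^2 + 3*cos(w) + 2)^2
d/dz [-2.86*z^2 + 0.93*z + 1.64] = 0.93 - 5.72*z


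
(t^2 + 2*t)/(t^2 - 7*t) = (t + 2)/(t - 7)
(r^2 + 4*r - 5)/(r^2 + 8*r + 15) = (r - 1)/(r + 3)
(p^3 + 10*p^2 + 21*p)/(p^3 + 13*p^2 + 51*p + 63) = p/(p + 3)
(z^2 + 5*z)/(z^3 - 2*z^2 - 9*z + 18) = z*(z + 5)/(z^3 - 2*z^2 - 9*z + 18)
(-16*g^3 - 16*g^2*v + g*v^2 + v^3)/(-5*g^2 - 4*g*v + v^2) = (-16*g^2 + v^2)/(-5*g + v)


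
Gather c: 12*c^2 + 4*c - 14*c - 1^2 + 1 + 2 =12*c^2 - 10*c + 2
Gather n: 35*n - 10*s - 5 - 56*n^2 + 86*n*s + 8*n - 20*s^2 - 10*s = -56*n^2 + n*(86*s + 43) - 20*s^2 - 20*s - 5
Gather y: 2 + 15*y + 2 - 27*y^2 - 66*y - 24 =-27*y^2 - 51*y - 20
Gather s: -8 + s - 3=s - 11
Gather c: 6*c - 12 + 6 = 6*c - 6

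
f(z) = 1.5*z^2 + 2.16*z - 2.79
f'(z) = 3.0*z + 2.16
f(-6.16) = 40.82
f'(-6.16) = -16.32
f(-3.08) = 4.79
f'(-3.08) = -7.08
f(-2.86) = 3.30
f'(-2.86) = -6.42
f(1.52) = 3.96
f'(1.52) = 6.72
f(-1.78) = -1.88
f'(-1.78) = -3.18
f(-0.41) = -3.42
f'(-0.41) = 0.93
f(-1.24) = -3.16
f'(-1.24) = -1.56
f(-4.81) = 21.52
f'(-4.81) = -12.27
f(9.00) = 138.15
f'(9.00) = 29.16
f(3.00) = 17.19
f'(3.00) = 11.16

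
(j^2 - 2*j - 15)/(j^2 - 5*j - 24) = (j - 5)/(j - 8)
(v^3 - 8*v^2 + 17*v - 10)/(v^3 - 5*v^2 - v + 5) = (v - 2)/(v + 1)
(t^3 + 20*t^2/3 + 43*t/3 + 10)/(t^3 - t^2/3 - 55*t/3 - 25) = (t + 2)/(t - 5)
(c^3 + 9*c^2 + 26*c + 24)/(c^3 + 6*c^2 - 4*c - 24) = (c^2 + 7*c + 12)/(c^2 + 4*c - 12)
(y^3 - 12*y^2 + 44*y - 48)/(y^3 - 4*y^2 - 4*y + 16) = (y - 6)/(y + 2)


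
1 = 1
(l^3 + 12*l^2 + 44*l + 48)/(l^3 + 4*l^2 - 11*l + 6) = (l^2 + 6*l + 8)/(l^2 - 2*l + 1)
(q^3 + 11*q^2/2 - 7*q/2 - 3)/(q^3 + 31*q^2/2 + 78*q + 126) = (2*q^2 - q - 1)/(2*q^2 + 19*q + 42)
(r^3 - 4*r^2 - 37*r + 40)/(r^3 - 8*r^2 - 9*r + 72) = (r^2 + 4*r - 5)/(r^2 - 9)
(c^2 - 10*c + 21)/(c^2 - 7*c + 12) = (c - 7)/(c - 4)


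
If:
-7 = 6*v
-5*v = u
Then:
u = 35/6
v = -7/6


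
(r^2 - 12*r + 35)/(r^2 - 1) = (r^2 - 12*r + 35)/(r^2 - 1)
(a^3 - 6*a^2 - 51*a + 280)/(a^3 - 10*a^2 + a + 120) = (a + 7)/(a + 3)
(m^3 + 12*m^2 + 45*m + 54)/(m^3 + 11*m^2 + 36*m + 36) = (m + 3)/(m + 2)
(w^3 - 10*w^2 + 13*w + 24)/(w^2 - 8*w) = w - 2 - 3/w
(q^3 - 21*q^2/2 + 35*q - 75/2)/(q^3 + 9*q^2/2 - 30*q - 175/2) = (2*q^2 - 11*q + 15)/(2*q^2 + 19*q + 35)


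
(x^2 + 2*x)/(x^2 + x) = (x + 2)/(x + 1)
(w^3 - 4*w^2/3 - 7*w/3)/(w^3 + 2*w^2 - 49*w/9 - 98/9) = 3*w*(w + 1)/(3*w^2 + 13*w + 14)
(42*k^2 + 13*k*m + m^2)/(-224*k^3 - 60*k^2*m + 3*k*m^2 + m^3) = (-6*k - m)/(32*k^2 + 4*k*m - m^2)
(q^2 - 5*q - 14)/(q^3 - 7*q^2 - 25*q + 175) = (q + 2)/(q^2 - 25)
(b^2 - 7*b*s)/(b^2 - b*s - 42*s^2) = b/(b + 6*s)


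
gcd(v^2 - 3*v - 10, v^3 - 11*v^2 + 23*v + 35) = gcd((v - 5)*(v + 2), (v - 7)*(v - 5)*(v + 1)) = v - 5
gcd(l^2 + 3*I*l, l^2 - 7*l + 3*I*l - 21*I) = l + 3*I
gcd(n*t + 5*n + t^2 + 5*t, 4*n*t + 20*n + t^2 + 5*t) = t + 5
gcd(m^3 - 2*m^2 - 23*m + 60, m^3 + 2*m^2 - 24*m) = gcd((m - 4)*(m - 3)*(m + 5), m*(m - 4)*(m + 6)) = m - 4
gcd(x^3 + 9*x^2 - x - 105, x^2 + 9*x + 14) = x + 7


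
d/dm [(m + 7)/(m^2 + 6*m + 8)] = (m^2 + 6*m - 2*(m + 3)*(m + 7) + 8)/(m^2 + 6*m + 8)^2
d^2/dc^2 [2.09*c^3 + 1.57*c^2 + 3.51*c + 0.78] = 12.54*c + 3.14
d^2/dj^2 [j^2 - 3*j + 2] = 2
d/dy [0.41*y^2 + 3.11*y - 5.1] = 0.82*y + 3.11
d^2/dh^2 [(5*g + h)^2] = 2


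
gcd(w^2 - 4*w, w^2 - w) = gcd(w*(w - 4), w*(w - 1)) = w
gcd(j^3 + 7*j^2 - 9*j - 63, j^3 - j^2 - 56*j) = j + 7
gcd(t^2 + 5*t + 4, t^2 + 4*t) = t + 4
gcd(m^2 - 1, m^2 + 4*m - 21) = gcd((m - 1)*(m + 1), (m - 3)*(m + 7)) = 1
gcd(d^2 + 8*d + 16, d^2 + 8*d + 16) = d^2 + 8*d + 16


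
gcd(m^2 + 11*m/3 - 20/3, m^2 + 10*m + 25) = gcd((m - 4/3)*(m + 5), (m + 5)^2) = m + 5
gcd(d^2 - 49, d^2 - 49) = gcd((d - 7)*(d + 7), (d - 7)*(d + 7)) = d^2 - 49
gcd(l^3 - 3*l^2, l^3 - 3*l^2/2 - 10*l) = l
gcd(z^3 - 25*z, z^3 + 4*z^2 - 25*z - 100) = z^2 - 25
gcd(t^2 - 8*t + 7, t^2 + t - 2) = t - 1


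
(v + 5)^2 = v^2 + 10*v + 25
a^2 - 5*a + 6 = (a - 3)*(a - 2)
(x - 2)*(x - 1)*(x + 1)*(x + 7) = x^4 + 5*x^3 - 15*x^2 - 5*x + 14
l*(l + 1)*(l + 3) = l^3 + 4*l^2 + 3*l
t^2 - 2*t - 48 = (t - 8)*(t + 6)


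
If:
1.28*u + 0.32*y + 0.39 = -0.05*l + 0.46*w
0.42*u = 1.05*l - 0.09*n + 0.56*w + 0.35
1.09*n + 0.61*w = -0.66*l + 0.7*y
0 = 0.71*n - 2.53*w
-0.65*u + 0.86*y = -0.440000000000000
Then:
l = -0.38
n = -0.15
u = -0.15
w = -0.04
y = -0.62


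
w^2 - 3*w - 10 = (w - 5)*(w + 2)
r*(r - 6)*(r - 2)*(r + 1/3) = r^4 - 23*r^3/3 + 28*r^2/3 + 4*r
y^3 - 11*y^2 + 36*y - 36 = (y - 6)*(y - 3)*(y - 2)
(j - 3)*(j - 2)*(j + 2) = j^3 - 3*j^2 - 4*j + 12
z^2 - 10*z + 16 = (z - 8)*(z - 2)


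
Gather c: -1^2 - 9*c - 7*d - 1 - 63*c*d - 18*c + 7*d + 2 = c*(-63*d - 27)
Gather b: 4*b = 4*b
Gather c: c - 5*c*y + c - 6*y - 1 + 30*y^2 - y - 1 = c*(2 - 5*y) + 30*y^2 - 7*y - 2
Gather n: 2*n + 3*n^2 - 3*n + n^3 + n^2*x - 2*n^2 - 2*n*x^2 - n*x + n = n^3 + n^2*(x + 1) + n*(-2*x^2 - x)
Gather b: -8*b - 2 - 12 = -8*b - 14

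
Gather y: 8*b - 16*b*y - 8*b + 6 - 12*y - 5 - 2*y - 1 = y*(-16*b - 14)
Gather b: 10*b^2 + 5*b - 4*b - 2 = 10*b^2 + b - 2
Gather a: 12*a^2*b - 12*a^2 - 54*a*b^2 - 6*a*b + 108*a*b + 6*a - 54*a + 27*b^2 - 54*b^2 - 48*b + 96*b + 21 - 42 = a^2*(12*b - 12) + a*(-54*b^2 + 102*b - 48) - 27*b^2 + 48*b - 21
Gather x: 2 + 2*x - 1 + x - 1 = 3*x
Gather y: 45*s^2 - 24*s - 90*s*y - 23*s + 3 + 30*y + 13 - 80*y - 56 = 45*s^2 - 47*s + y*(-90*s - 50) - 40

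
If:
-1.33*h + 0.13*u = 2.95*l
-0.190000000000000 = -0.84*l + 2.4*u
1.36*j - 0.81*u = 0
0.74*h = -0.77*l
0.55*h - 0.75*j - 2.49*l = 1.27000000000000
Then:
No Solution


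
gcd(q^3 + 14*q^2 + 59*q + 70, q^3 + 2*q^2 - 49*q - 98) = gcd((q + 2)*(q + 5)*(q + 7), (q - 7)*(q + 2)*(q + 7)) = q^2 + 9*q + 14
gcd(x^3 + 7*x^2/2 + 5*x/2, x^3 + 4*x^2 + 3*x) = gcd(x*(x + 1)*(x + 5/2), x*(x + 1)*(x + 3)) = x^2 + x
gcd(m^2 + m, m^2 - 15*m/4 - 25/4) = 1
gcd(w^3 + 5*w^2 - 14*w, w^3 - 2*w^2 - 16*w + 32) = w - 2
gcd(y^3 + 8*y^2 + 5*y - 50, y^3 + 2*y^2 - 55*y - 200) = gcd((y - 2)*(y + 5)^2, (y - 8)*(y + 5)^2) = y^2 + 10*y + 25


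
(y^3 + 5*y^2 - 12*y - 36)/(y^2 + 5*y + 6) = (y^2 + 3*y - 18)/(y + 3)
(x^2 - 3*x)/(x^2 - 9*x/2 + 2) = 2*x*(x - 3)/(2*x^2 - 9*x + 4)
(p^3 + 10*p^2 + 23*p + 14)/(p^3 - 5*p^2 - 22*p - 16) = (p + 7)/(p - 8)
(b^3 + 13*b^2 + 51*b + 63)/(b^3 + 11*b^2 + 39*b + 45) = (b + 7)/(b + 5)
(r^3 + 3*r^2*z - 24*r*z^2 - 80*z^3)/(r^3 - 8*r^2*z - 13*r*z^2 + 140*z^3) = (-r - 4*z)/(-r + 7*z)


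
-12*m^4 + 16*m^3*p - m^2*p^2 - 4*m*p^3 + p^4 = (-3*m + p)*(-2*m + p)*(-m + p)*(2*m + p)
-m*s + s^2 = s*(-m + s)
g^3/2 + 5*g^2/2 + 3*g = g*(g/2 + 1)*(g + 3)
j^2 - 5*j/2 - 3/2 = (j - 3)*(j + 1/2)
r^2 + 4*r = r*(r + 4)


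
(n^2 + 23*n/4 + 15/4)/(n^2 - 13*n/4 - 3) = (n + 5)/(n - 4)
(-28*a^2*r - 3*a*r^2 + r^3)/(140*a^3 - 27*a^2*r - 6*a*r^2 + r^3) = r*(4*a + r)/(-20*a^2 + a*r + r^2)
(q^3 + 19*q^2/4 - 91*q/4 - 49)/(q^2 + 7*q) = q - 9/4 - 7/q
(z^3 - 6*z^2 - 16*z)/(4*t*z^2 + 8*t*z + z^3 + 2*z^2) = (z - 8)/(4*t + z)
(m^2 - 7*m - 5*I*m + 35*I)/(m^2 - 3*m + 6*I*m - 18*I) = (m^2 + m*(-7 - 5*I) + 35*I)/(m^2 + m*(-3 + 6*I) - 18*I)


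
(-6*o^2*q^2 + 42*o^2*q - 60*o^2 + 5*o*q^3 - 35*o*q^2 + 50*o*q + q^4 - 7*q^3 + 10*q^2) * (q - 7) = -6*o^2*q^3 + 84*o^2*q^2 - 354*o^2*q + 420*o^2 + 5*o*q^4 - 70*o*q^3 + 295*o*q^2 - 350*o*q + q^5 - 14*q^4 + 59*q^3 - 70*q^2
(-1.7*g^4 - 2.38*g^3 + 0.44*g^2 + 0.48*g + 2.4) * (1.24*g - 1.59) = -2.108*g^5 - 0.2482*g^4 + 4.3298*g^3 - 0.1044*g^2 + 2.2128*g - 3.816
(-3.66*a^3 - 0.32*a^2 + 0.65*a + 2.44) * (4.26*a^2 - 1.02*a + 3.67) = -15.5916*a^5 + 2.37*a^4 - 10.3368*a^3 + 8.557*a^2 - 0.1033*a + 8.9548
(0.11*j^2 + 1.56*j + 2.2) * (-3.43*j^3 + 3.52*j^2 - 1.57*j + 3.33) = -0.3773*j^5 - 4.9636*j^4 - 2.2275*j^3 + 5.6611*j^2 + 1.7408*j + 7.326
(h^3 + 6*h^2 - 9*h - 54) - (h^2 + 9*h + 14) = h^3 + 5*h^2 - 18*h - 68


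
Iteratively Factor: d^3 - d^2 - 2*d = (d + 1)*(d^2 - 2*d) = d*(d + 1)*(d - 2)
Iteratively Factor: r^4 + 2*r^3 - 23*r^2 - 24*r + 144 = (r + 4)*(r^3 - 2*r^2 - 15*r + 36) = (r - 3)*(r + 4)*(r^2 + r - 12) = (r - 3)*(r + 4)^2*(r - 3)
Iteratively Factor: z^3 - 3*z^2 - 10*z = (z - 5)*(z^2 + 2*z) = z*(z - 5)*(z + 2)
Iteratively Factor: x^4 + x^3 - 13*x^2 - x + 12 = (x - 1)*(x^3 + 2*x^2 - 11*x - 12) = (x - 3)*(x - 1)*(x^2 + 5*x + 4) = (x - 3)*(x - 1)*(x + 1)*(x + 4)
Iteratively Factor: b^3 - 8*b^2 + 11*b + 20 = (b + 1)*(b^2 - 9*b + 20) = (b - 4)*(b + 1)*(b - 5)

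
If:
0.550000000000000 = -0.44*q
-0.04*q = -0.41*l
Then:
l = -0.12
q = -1.25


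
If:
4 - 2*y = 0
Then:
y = 2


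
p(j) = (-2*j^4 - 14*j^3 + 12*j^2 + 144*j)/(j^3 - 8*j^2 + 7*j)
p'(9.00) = 46.03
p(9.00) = -146.25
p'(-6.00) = -0.40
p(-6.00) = 0.00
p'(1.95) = 31.33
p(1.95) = -20.71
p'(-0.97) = 7.01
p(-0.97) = 7.71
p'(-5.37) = -0.18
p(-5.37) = -0.18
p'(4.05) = 22.42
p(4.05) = 18.88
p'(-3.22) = 1.14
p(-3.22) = 0.63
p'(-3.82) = 0.63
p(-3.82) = 0.10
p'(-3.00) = 1.36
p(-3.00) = 0.90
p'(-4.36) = 0.29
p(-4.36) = -0.14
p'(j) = (-3*j^2 + 16*j - 7)*(-2*j^4 - 14*j^3 + 12*j^2 + 144*j)/(j^3 - 8*j^2 + 7*j)^2 + (-8*j^3 - 42*j^2 + 24*j + 144)/(j^3 - 8*j^2 + 7*j) = 2*(-j^4 + 16*j^3 + 29*j^2 - 242*j + 618)/(j^4 - 16*j^3 + 78*j^2 - 112*j + 49)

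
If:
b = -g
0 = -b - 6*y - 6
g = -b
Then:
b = -6*y - 6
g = 6*y + 6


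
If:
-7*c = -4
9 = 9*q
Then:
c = 4/7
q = 1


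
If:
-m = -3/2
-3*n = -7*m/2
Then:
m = 3/2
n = 7/4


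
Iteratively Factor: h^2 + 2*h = (h)*(h + 2)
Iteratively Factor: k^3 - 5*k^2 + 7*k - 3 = (k - 3)*(k^2 - 2*k + 1) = (k - 3)*(k - 1)*(k - 1)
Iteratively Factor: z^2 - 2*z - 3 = (z + 1)*(z - 3)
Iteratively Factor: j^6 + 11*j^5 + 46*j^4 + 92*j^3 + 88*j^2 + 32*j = (j + 1)*(j^5 + 10*j^4 + 36*j^3 + 56*j^2 + 32*j) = (j + 1)*(j + 4)*(j^4 + 6*j^3 + 12*j^2 + 8*j) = (j + 1)*(j + 2)*(j + 4)*(j^3 + 4*j^2 + 4*j) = (j + 1)*(j + 2)^2*(j + 4)*(j^2 + 2*j) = (j + 1)*(j + 2)^3*(j + 4)*(j)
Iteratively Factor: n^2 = (n)*(n)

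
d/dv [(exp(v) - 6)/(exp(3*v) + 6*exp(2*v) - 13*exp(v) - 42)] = (-(exp(v) - 6)*(3*exp(2*v) + 12*exp(v) - 13) + exp(3*v) + 6*exp(2*v) - 13*exp(v) - 42)*exp(v)/(exp(3*v) + 6*exp(2*v) - 13*exp(v) - 42)^2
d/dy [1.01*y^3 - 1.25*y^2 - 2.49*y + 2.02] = 3.03*y^2 - 2.5*y - 2.49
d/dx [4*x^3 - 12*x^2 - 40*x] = 12*x^2 - 24*x - 40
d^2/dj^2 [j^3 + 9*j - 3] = 6*j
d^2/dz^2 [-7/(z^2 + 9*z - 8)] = 14*(z^2 + 9*z - (2*z + 9)^2 - 8)/(z^2 + 9*z - 8)^3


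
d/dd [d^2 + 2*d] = 2*d + 2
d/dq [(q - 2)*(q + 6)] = 2*q + 4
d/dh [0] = 0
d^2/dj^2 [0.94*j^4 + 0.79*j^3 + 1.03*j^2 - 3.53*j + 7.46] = 11.28*j^2 + 4.74*j + 2.06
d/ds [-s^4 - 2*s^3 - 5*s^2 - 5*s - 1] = -4*s^3 - 6*s^2 - 10*s - 5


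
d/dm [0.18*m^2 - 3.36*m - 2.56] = 0.36*m - 3.36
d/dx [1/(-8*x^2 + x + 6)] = (16*x - 1)/(-8*x^2 + x + 6)^2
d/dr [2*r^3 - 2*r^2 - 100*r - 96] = 6*r^2 - 4*r - 100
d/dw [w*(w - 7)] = 2*w - 7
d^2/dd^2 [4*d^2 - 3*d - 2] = 8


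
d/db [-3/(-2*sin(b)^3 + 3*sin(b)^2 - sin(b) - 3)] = 3*(-6*sin(b)^2 + 6*sin(b) - 1)*cos(b)/(2*sin(b)^3 - 3*sin(b)^2 + sin(b) + 3)^2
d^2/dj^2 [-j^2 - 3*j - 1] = -2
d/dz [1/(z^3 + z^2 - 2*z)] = (-3*z^2 - 2*z + 2)/(z^2*(z^2 + z - 2)^2)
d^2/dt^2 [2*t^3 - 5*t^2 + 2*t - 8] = 12*t - 10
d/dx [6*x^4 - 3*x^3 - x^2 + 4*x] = 24*x^3 - 9*x^2 - 2*x + 4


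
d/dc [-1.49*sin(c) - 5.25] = -1.49*cos(c)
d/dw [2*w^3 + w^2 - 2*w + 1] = 6*w^2 + 2*w - 2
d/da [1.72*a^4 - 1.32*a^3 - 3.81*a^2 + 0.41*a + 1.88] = 6.88*a^3 - 3.96*a^2 - 7.62*a + 0.41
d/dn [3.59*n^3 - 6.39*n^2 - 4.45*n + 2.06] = 10.77*n^2 - 12.78*n - 4.45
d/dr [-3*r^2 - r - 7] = -6*r - 1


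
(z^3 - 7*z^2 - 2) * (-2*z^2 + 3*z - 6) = -2*z^5 + 17*z^4 - 27*z^3 + 46*z^2 - 6*z + 12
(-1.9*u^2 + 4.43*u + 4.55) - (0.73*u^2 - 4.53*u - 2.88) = -2.63*u^2 + 8.96*u + 7.43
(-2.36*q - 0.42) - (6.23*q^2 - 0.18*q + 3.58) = -6.23*q^2 - 2.18*q - 4.0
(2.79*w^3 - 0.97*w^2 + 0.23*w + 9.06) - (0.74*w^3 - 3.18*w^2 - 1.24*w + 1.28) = 2.05*w^3 + 2.21*w^2 + 1.47*w + 7.78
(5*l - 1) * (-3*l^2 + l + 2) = -15*l^3 + 8*l^2 + 9*l - 2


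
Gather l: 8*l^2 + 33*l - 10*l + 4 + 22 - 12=8*l^2 + 23*l + 14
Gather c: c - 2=c - 2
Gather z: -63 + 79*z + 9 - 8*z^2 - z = -8*z^2 + 78*z - 54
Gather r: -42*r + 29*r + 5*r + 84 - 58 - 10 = 16 - 8*r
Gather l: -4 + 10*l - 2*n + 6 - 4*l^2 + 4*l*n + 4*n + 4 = -4*l^2 + l*(4*n + 10) + 2*n + 6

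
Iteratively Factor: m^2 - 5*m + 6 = (m - 3)*(m - 2)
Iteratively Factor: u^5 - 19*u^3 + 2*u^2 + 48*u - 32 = (u - 4)*(u^4 + 4*u^3 - 3*u^2 - 10*u + 8) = (u - 4)*(u + 2)*(u^3 + 2*u^2 - 7*u + 4) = (u - 4)*(u - 1)*(u + 2)*(u^2 + 3*u - 4) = (u - 4)*(u - 1)*(u + 2)*(u + 4)*(u - 1)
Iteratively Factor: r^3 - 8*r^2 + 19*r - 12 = (r - 3)*(r^2 - 5*r + 4) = (r - 4)*(r - 3)*(r - 1)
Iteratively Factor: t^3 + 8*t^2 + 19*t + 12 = (t + 1)*(t^2 + 7*t + 12) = (t + 1)*(t + 4)*(t + 3)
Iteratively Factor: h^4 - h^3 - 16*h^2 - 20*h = (h - 5)*(h^3 + 4*h^2 + 4*h) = (h - 5)*(h + 2)*(h^2 + 2*h) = h*(h - 5)*(h + 2)*(h + 2)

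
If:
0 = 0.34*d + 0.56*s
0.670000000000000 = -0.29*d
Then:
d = -2.31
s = 1.40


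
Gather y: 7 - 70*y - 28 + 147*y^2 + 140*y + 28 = 147*y^2 + 70*y + 7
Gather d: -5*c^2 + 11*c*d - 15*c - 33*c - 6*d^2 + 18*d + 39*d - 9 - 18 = -5*c^2 - 48*c - 6*d^2 + d*(11*c + 57) - 27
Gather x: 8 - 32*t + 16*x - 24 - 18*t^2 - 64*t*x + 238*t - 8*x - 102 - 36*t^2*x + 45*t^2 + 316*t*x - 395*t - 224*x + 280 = 27*t^2 - 189*t + x*(-36*t^2 + 252*t - 216) + 162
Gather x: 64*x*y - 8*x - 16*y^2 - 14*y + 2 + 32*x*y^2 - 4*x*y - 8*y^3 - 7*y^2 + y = x*(32*y^2 + 60*y - 8) - 8*y^3 - 23*y^2 - 13*y + 2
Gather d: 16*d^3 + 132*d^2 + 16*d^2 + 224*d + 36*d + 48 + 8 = 16*d^3 + 148*d^2 + 260*d + 56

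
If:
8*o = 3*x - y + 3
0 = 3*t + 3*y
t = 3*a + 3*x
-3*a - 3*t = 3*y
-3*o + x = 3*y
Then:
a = 0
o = 15/31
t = 27/62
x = 9/62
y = -27/62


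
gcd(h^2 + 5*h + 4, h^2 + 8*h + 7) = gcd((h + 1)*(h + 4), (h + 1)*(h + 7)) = h + 1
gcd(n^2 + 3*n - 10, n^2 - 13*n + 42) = 1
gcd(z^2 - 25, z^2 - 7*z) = 1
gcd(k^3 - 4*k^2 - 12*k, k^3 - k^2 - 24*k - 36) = k^2 - 4*k - 12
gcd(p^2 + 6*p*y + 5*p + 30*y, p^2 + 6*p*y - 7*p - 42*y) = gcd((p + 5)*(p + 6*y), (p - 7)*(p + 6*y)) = p + 6*y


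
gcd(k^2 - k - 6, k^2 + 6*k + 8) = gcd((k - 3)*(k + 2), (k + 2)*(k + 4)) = k + 2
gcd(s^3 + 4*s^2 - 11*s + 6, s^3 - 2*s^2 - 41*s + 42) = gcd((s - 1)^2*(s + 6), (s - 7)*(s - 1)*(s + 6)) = s^2 + 5*s - 6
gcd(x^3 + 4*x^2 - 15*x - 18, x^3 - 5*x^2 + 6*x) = x - 3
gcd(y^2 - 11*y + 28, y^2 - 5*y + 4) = y - 4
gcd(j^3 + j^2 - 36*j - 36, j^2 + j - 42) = j - 6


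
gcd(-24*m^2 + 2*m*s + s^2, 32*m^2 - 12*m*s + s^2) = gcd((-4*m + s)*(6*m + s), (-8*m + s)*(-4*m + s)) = -4*m + s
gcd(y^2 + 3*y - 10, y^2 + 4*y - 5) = y + 5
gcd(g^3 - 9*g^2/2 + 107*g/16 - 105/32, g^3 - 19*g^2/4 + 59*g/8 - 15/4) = g^2 - 11*g/4 + 15/8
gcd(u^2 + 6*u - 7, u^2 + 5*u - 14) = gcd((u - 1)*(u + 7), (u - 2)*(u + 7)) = u + 7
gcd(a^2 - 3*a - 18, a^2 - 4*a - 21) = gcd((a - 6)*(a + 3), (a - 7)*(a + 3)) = a + 3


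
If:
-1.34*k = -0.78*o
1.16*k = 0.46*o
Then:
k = 0.00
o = 0.00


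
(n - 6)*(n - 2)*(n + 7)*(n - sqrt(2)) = n^4 - sqrt(2)*n^3 - n^3 - 44*n^2 + sqrt(2)*n^2 + 44*sqrt(2)*n + 84*n - 84*sqrt(2)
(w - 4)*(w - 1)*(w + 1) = w^3 - 4*w^2 - w + 4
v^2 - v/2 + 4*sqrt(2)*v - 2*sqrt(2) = (v - 1/2)*(v + 4*sqrt(2))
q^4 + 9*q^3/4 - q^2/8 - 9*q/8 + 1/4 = (q - 1/2)*(q - 1/4)*(q + 1)*(q + 2)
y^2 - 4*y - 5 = (y - 5)*(y + 1)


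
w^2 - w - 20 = (w - 5)*(w + 4)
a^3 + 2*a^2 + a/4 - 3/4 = (a - 1/2)*(a + 1)*(a + 3/2)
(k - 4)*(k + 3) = k^2 - k - 12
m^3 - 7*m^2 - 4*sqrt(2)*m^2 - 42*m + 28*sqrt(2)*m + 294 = (m - 7)*(m - 7*sqrt(2))*(m + 3*sqrt(2))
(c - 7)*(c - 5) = c^2 - 12*c + 35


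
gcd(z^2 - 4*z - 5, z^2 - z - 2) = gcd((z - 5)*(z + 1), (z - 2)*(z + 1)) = z + 1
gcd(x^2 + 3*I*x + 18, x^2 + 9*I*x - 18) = x + 6*I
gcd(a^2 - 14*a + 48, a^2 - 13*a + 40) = a - 8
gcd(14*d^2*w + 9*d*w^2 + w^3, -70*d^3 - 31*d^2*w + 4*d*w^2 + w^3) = 14*d^2 + 9*d*w + w^2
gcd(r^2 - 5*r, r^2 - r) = r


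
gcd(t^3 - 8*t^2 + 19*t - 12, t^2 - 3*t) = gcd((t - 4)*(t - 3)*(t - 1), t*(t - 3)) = t - 3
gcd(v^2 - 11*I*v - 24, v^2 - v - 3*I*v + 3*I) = v - 3*I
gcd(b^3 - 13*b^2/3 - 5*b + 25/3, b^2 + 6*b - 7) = b - 1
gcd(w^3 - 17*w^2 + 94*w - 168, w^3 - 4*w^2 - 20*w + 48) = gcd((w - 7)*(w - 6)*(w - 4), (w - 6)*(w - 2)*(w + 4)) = w - 6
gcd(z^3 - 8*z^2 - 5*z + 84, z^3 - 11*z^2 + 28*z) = z^2 - 11*z + 28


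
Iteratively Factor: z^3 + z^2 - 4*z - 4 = (z + 2)*(z^2 - z - 2) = (z - 2)*(z + 2)*(z + 1)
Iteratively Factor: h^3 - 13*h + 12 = (h - 1)*(h^2 + h - 12) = (h - 3)*(h - 1)*(h + 4)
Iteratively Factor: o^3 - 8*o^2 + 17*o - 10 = (o - 1)*(o^2 - 7*o + 10) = (o - 2)*(o - 1)*(o - 5)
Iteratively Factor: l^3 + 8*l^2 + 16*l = (l + 4)*(l^2 + 4*l) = l*(l + 4)*(l + 4)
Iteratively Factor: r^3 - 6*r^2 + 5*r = (r - 1)*(r^2 - 5*r) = r*(r - 1)*(r - 5)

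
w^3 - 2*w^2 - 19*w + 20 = (w - 5)*(w - 1)*(w + 4)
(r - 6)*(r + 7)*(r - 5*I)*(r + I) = r^4 + r^3 - 4*I*r^3 - 37*r^2 - 4*I*r^2 + 5*r + 168*I*r - 210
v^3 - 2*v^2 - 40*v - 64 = (v - 8)*(v + 2)*(v + 4)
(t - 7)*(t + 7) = t^2 - 49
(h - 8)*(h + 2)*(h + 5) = h^3 - h^2 - 46*h - 80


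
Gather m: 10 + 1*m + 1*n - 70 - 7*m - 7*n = -6*m - 6*n - 60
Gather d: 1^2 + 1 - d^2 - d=-d^2 - d + 2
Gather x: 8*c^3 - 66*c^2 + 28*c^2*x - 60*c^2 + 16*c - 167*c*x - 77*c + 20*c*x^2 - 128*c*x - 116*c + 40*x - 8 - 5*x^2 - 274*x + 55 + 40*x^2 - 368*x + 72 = 8*c^3 - 126*c^2 - 177*c + x^2*(20*c + 35) + x*(28*c^2 - 295*c - 602) + 119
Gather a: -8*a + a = -7*a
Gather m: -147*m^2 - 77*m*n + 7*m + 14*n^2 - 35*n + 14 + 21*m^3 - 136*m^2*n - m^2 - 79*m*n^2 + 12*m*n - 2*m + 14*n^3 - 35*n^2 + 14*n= 21*m^3 + m^2*(-136*n - 148) + m*(-79*n^2 - 65*n + 5) + 14*n^3 - 21*n^2 - 21*n + 14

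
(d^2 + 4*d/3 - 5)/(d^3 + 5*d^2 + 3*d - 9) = (d - 5/3)/(d^2 + 2*d - 3)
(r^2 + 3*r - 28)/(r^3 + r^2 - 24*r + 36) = (r^2 + 3*r - 28)/(r^3 + r^2 - 24*r + 36)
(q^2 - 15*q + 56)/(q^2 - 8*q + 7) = (q - 8)/(q - 1)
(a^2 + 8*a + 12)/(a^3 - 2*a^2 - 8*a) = (a + 6)/(a*(a - 4))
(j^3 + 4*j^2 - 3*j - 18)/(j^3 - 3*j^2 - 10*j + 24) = (j + 3)/(j - 4)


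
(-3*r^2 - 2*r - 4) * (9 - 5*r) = 15*r^3 - 17*r^2 + 2*r - 36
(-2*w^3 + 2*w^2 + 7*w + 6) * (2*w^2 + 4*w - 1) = -4*w^5 - 4*w^4 + 24*w^3 + 38*w^2 + 17*w - 6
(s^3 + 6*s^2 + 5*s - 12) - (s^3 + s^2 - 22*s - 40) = 5*s^2 + 27*s + 28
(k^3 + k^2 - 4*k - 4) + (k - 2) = k^3 + k^2 - 3*k - 6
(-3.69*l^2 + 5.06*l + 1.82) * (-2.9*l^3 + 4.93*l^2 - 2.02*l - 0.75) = 10.701*l^5 - 32.8657*l^4 + 27.1216*l^3 + 1.5189*l^2 - 7.4714*l - 1.365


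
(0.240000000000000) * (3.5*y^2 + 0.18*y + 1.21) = 0.84*y^2 + 0.0432*y + 0.2904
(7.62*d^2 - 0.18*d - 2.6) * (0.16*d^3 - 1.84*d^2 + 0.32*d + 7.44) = 1.2192*d^5 - 14.0496*d^4 + 2.3536*d^3 + 61.4192*d^2 - 2.1712*d - 19.344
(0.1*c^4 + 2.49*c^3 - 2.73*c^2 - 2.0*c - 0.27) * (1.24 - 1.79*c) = -0.179*c^5 - 4.3331*c^4 + 7.9743*c^3 + 0.1948*c^2 - 1.9967*c - 0.3348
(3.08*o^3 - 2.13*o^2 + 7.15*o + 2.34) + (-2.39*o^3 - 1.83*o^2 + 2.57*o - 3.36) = 0.69*o^3 - 3.96*o^2 + 9.72*o - 1.02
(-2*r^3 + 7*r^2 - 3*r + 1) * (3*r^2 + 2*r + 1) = -6*r^5 + 17*r^4 + 3*r^3 + 4*r^2 - r + 1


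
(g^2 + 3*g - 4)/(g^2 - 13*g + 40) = (g^2 + 3*g - 4)/(g^2 - 13*g + 40)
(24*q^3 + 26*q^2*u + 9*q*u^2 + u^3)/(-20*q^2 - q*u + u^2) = (-6*q^2 - 5*q*u - u^2)/(5*q - u)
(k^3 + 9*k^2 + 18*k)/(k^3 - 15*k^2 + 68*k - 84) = k*(k^2 + 9*k + 18)/(k^3 - 15*k^2 + 68*k - 84)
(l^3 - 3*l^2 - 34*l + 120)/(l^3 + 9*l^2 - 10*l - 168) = (l - 5)/(l + 7)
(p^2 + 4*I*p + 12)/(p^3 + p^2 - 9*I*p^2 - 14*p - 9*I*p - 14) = (p + 6*I)/(p^2 + p*(1 - 7*I) - 7*I)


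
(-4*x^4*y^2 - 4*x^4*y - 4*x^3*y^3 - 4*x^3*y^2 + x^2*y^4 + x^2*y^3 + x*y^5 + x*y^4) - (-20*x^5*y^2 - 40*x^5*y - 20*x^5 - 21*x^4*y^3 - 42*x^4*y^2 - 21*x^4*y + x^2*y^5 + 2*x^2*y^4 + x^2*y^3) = 20*x^5*y^2 + 40*x^5*y + 20*x^5 + 21*x^4*y^3 + 38*x^4*y^2 + 17*x^4*y - 4*x^3*y^3 - 4*x^3*y^2 - x^2*y^5 - x^2*y^4 + x*y^5 + x*y^4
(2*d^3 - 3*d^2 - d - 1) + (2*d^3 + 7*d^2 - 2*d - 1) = 4*d^3 + 4*d^2 - 3*d - 2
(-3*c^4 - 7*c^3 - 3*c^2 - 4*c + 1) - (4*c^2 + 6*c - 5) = -3*c^4 - 7*c^3 - 7*c^2 - 10*c + 6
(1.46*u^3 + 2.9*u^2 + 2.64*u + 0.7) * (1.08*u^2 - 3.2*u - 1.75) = 1.5768*u^5 - 1.54*u^4 - 8.9838*u^3 - 12.767*u^2 - 6.86*u - 1.225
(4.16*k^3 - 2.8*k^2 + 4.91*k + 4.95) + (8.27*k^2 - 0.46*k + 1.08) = 4.16*k^3 + 5.47*k^2 + 4.45*k + 6.03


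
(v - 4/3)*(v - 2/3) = v^2 - 2*v + 8/9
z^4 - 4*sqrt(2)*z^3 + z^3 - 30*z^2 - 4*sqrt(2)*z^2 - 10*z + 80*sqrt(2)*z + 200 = (z - 4)*(z + 5)*(z - 5*sqrt(2))*(z + sqrt(2))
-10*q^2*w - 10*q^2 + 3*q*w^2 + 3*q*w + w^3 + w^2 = (-2*q + w)*(5*q + w)*(w + 1)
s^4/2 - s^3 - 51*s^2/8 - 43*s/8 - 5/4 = (s/2 + 1)*(s - 5)*(s + 1/2)^2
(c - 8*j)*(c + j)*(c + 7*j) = c^3 - 57*c*j^2 - 56*j^3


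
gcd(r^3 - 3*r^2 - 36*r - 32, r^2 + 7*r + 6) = r + 1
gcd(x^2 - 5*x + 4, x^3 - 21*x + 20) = x^2 - 5*x + 4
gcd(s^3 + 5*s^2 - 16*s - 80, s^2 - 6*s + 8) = s - 4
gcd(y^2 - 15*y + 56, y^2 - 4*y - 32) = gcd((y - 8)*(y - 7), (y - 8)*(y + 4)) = y - 8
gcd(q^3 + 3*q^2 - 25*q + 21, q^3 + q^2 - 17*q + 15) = q^2 - 4*q + 3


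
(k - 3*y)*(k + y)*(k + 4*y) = k^3 + 2*k^2*y - 11*k*y^2 - 12*y^3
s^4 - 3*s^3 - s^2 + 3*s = s*(s - 3)*(s - 1)*(s + 1)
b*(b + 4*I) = b^2 + 4*I*b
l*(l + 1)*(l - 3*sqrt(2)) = l^3 - 3*sqrt(2)*l^2 + l^2 - 3*sqrt(2)*l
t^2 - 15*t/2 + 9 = (t - 6)*(t - 3/2)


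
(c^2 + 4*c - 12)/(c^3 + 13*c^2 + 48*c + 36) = (c - 2)/(c^2 + 7*c + 6)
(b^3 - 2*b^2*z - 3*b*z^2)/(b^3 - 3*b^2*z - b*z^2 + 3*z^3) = b/(b - z)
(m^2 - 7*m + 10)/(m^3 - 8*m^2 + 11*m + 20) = (m - 2)/(m^2 - 3*m - 4)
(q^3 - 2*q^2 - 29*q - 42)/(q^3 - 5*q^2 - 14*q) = (q + 3)/q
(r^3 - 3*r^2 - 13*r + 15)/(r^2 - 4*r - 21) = (r^2 - 6*r + 5)/(r - 7)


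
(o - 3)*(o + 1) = o^2 - 2*o - 3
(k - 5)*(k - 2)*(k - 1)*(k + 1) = k^4 - 7*k^3 + 9*k^2 + 7*k - 10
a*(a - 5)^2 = a^3 - 10*a^2 + 25*a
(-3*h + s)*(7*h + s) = -21*h^2 + 4*h*s + s^2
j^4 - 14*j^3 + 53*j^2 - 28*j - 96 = (j - 8)*(j - 4)*(j - 3)*(j + 1)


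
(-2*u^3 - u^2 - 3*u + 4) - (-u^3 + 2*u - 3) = -u^3 - u^2 - 5*u + 7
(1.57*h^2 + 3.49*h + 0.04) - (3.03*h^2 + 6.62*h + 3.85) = -1.46*h^2 - 3.13*h - 3.81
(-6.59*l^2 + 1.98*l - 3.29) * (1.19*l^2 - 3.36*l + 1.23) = -7.8421*l^4 + 24.4986*l^3 - 18.6736*l^2 + 13.4898*l - 4.0467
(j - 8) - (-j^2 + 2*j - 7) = j^2 - j - 1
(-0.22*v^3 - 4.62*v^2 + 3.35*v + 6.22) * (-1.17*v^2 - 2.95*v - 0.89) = 0.2574*v^5 + 6.0544*v^4 + 9.9053*v^3 - 13.0481*v^2 - 21.3305*v - 5.5358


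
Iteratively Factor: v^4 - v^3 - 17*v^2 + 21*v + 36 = (v + 4)*(v^3 - 5*v^2 + 3*v + 9) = (v - 3)*(v + 4)*(v^2 - 2*v - 3) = (v - 3)^2*(v + 4)*(v + 1)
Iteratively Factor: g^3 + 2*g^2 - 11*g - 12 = (g + 1)*(g^2 + g - 12) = (g + 1)*(g + 4)*(g - 3)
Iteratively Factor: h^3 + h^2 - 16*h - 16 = (h + 4)*(h^2 - 3*h - 4) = (h + 1)*(h + 4)*(h - 4)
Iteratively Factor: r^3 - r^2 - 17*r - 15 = (r + 1)*(r^2 - 2*r - 15) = (r - 5)*(r + 1)*(r + 3)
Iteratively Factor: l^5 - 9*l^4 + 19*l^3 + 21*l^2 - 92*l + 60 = (l - 5)*(l^4 - 4*l^3 - l^2 + 16*l - 12) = (l - 5)*(l - 2)*(l^3 - 2*l^2 - 5*l + 6) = (l - 5)*(l - 2)*(l - 1)*(l^2 - l - 6) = (l - 5)*(l - 2)*(l - 1)*(l + 2)*(l - 3)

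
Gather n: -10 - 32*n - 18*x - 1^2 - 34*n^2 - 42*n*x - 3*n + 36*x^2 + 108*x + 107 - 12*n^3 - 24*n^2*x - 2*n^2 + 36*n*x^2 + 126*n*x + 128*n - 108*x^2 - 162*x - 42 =-12*n^3 + n^2*(-24*x - 36) + n*(36*x^2 + 84*x + 93) - 72*x^2 - 72*x + 54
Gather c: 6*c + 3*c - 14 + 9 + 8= 9*c + 3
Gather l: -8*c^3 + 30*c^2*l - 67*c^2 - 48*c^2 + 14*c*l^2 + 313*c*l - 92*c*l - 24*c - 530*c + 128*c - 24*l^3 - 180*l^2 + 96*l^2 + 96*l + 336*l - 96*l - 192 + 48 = -8*c^3 - 115*c^2 - 426*c - 24*l^3 + l^2*(14*c - 84) + l*(30*c^2 + 221*c + 336) - 144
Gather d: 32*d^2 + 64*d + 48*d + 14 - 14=32*d^2 + 112*d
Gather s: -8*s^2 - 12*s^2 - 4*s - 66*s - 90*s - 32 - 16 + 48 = -20*s^2 - 160*s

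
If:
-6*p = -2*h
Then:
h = 3*p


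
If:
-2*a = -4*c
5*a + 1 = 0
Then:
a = -1/5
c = -1/10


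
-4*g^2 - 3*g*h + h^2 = (-4*g + h)*(g + h)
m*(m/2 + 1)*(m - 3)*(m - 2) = m^4/2 - 3*m^3/2 - 2*m^2 + 6*m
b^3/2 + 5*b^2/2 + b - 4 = (b/2 + 1)*(b - 1)*(b + 4)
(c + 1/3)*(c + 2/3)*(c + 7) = c^3 + 8*c^2 + 65*c/9 + 14/9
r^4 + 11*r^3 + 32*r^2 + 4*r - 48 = (r - 1)*(r + 2)*(r + 4)*(r + 6)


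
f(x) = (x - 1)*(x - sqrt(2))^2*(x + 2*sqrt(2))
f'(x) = (x - 1)*(x - sqrt(2))^2 + (x - 1)*(x + 2*sqrt(2))*(2*x - 2*sqrt(2)) + (x - sqrt(2))^2*(x + 2*sqrt(2)) = 4*x^3 - 3*x^2 - 12*x + 4*sqrt(2) + 6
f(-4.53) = 332.48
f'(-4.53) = -367.38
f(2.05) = 2.07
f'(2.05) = 8.91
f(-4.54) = 336.17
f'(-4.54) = -370.00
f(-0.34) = -10.26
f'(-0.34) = 15.23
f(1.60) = 0.09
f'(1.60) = 1.16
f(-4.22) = 230.59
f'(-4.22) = -291.73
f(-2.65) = -10.76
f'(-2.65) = -52.05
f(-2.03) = -28.70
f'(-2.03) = -9.81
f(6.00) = 928.28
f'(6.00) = 695.66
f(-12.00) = 21454.46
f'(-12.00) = -7188.34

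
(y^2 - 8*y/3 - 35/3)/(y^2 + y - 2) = (y^2 - 8*y/3 - 35/3)/(y^2 + y - 2)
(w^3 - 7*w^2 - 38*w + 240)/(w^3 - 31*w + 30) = (w - 8)/(w - 1)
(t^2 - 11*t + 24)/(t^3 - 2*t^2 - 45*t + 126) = (t - 8)/(t^2 + t - 42)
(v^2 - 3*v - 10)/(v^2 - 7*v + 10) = (v + 2)/(v - 2)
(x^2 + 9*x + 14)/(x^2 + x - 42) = (x + 2)/(x - 6)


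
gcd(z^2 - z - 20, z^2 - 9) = 1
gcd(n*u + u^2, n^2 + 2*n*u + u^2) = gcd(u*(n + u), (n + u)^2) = n + u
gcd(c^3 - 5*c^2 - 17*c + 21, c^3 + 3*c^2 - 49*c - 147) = c^2 - 4*c - 21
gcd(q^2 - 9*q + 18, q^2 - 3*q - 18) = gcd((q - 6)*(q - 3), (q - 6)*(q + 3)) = q - 6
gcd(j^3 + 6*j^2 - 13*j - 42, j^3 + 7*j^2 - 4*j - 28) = j^2 + 9*j + 14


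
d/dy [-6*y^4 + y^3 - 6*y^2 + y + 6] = -24*y^3 + 3*y^2 - 12*y + 1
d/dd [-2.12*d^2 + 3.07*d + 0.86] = 3.07 - 4.24*d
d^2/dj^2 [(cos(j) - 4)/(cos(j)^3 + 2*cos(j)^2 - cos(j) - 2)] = (14*sin(j)^4*cos(j) + 50*sin(j)^4 - 150*sin(j)^2*cos(j) - 107*sin(j)^2 - 18*cos(j)^5 - 5*cos(j)*cos(3*j) + 94*cos(j) - 10*cos(3*j) + 101)/((cos(j) + 2)^3*sin(j)^4)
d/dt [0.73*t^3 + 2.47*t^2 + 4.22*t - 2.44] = 2.19*t^2 + 4.94*t + 4.22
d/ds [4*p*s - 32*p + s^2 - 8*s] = 4*p + 2*s - 8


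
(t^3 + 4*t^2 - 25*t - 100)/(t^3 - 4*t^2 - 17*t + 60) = (t + 5)/(t - 3)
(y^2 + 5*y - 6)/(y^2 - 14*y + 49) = (y^2 + 5*y - 6)/(y^2 - 14*y + 49)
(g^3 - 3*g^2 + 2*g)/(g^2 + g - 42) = g*(g^2 - 3*g + 2)/(g^2 + g - 42)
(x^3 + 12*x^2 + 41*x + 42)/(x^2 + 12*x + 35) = (x^2 + 5*x + 6)/(x + 5)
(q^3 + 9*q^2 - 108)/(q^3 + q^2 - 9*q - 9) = (q^2 + 12*q + 36)/(q^2 + 4*q + 3)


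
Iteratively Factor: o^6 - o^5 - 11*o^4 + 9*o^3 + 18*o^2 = (o)*(o^5 - o^4 - 11*o^3 + 9*o^2 + 18*o) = o*(o - 2)*(o^4 + o^3 - 9*o^2 - 9*o) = o*(o - 2)*(o + 1)*(o^3 - 9*o) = o*(o - 3)*(o - 2)*(o + 1)*(o^2 + 3*o) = o*(o - 3)*(o - 2)*(o + 1)*(o + 3)*(o)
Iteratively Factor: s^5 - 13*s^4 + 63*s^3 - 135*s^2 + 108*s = (s - 3)*(s^4 - 10*s^3 + 33*s^2 - 36*s) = (s - 4)*(s - 3)*(s^3 - 6*s^2 + 9*s) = (s - 4)*(s - 3)^2*(s^2 - 3*s) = s*(s - 4)*(s - 3)^2*(s - 3)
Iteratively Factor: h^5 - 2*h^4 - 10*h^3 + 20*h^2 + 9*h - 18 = (h + 3)*(h^4 - 5*h^3 + 5*h^2 + 5*h - 6) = (h + 1)*(h + 3)*(h^3 - 6*h^2 + 11*h - 6) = (h - 1)*(h + 1)*(h + 3)*(h^2 - 5*h + 6) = (h - 2)*(h - 1)*(h + 1)*(h + 3)*(h - 3)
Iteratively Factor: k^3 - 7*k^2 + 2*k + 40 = (k + 2)*(k^2 - 9*k + 20) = (k - 5)*(k + 2)*(k - 4)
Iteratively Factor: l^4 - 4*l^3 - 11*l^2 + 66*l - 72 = (l - 2)*(l^3 - 2*l^2 - 15*l + 36) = (l - 2)*(l + 4)*(l^2 - 6*l + 9) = (l - 3)*(l - 2)*(l + 4)*(l - 3)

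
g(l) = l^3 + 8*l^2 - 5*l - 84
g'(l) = 3*l^2 + 16*l - 5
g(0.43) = -84.59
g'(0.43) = 2.43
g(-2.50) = -37.12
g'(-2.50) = -26.25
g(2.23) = -44.28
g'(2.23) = 45.60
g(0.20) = -84.67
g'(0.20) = -1.68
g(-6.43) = 13.06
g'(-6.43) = 16.15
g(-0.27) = -82.09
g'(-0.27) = -9.10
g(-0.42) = -80.56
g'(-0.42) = -11.19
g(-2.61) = -34.23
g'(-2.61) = -26.32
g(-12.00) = -600.00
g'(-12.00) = 235.00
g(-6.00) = 18.00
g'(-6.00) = 7.00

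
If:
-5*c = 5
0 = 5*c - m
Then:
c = -1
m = -5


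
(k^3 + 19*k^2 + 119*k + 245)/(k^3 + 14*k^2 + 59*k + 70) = (k + 7)/(k + 2)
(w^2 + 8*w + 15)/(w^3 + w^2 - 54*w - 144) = (w + 5)/(w^2 - 2*w - 48)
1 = 1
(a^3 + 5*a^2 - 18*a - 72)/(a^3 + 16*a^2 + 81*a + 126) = (a - 4)/(a + 7)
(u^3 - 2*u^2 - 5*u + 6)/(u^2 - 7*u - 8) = (-u^3 + 2*u^2 + 5*u - 6)/(-u^2 + 7*u + 8)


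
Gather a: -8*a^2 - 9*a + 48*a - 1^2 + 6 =-8*a^2 + 39*a + 5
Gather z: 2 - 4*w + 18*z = -4*w + 18*z + 2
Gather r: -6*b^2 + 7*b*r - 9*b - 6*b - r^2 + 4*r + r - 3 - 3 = -6*b^2 - 15*b - r^2 + r*(7*b + 5) - 6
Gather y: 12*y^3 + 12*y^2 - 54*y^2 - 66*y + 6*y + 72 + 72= 12*y^3 - 42*y^2 - 60*y + 144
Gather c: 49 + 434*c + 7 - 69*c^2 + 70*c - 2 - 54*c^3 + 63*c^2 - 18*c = -54*c^3 - 6*c^2 + 486*c + 54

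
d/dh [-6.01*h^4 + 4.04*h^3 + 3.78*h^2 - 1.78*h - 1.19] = -24.04*h^3 + 12.12*h^2 + 7.56*h - 1.78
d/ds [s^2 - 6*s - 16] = 2*s - 6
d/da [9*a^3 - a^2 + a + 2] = 27*a^2 - 2*a + 1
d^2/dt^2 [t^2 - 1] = 2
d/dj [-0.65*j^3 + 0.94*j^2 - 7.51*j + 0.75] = -1.95*j^2 + 1.88*j - 7.51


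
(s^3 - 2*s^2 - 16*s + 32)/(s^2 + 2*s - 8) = s - 4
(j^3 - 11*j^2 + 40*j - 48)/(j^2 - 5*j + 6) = (j^2 - 8*j + 16)/(j - 2)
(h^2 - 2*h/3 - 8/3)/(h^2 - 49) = (3*h^2 - 2*h - 8)/(3*(h^2 - 49))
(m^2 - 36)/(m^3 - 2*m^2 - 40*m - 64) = (36 - m^2)/(-m^3 + 2*m^2 + 40*m + 64)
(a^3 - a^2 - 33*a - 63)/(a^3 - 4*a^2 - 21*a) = (a + 3)/a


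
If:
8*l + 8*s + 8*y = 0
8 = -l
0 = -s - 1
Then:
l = -8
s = -1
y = 9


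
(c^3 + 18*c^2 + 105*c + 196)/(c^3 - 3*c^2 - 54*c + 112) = (c^2 + 11*c + 28)/(c^2 - 10*c + 16)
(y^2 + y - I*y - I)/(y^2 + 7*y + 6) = (y - I)/(y + 6)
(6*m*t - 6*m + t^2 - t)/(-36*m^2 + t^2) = (t - 1)/(-6*m + t)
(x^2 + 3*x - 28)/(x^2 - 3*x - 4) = (x + 7)/(x + 1)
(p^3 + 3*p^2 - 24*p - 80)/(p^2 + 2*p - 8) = (p^2 - p - 20)/(p - 2)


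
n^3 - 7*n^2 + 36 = (n - 6)*(n - 3)*(n + 2)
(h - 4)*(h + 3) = h^2 - h - 12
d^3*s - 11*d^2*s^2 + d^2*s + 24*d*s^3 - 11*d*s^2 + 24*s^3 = (d - 8*s)*(d - 3*s)*(d*s + s)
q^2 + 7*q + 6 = (q + 1)*(q + 6)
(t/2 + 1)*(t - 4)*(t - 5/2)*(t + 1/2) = t^4/2 - 2*t^3 - 21*t^2/8 + 37*t/4 + 5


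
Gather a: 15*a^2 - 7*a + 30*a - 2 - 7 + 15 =15*a^2 + 23*a + 6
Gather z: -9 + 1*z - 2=z - 11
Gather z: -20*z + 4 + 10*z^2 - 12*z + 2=10*z^2 - 32*z + 6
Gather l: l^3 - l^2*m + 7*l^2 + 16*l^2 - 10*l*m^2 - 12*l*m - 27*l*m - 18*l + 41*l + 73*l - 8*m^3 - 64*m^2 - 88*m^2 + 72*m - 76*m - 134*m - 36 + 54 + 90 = l^3 + l^2*(23 - m) + l*(-10*m^2 - 39*m + 96) - 8*m^3 - 152*m^2 - 138*m + 108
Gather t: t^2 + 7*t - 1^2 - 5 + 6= t^2 + 7*t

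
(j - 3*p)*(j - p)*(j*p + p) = j^3*p - 4*j^2*p^2 + j^2*p + 3*j*p^3 - 4*j*p^2 + 3*p^3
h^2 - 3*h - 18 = (h - 6)*(h + 3)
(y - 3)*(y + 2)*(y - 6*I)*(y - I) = y^4 - y^3 - 7*I*y^3 - 12*y^2 + 7*I*y^2 + 6*y + 42*I*y + 36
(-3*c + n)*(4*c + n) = -12*c^2 + c*n + n^2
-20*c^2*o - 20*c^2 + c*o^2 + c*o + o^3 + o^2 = (-4*c + o)*(5*c + o)*(o + 1)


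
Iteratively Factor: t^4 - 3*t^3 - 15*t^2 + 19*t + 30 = (t + 1)*(t^3 - 4*t^2 - 11*t + 30) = (t - 2)*(t + 1)*(t^2 - 2*t - 15) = (t - 2)*(t + 1)*(t + 3)*(t - 5)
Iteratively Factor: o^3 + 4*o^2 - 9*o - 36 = (o + 4)*(o^2 - 9) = (o + 3)*(o + 4)*(o - 3)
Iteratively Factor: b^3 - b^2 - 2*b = (b + 1)*(b^2 - 2*b) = (b - 2)*(b + 1)*(b)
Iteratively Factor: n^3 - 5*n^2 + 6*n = (n)*(n^2 - 5*n + 6) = n*(n - 2)*(n - 3)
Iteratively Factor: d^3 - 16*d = (d + 4)*(d^2 - 4*d) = (d - 4)*(d + 4)*(d)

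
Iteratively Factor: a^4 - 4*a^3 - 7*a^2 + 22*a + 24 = (a - 3)*(a^3 - a^2 - 10*a - 8) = (a - 3)*(a + 2)*(a^2 - 3*a - 4) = (a - 3)*(a + 1)*(a + 2)*(a - 4)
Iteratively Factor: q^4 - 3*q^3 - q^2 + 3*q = (q)*(q^3 - 3*q^2 - q + 3) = q*(q - 1)*(q^2 - 2*q - 3) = q*(q - 3)*(q - 1)*(q + 1)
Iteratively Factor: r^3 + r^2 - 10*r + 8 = (r - 1)*(r^2 + 2*r - 8) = (r - 1)*(r + 4)*(r - 2)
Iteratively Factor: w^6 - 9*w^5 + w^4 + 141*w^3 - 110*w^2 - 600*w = (w - 5)*(w^5 - 4*w^4 - 19*w^3 + 46*w^2 + 120*w) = (w - 5)^2*(w^4 + w^3 - 14*w^2 - 24*w) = (w - 5)^2*(w + 3)*(w^3 - 2*w^2 - 8*w) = (w - 5)^2*(w + 2)*(w + 3)*(w^2 - 4*w) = (w - 5)^2*(w - 4)*(w + 2)*(w + 3)*(w)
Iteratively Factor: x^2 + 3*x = (x)*(x + 3)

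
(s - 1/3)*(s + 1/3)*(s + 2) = s^3 + 2*s^2 - s/9 - 2/9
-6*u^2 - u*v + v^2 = (-3*u + v)*(2*u + v)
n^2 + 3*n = n*(n + 3)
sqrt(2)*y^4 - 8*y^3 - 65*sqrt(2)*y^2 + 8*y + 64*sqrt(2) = (y - 1)*(y - 8*sqrt(2))*(y + 4*sqrt(2))*(sqrt(2)*y + sqrt(2))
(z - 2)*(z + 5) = z^2 + 3*z - 10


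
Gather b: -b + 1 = 1 - b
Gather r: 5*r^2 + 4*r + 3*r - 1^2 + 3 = 5*r^2 + 7*r + 2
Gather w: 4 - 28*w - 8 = -28*w - 4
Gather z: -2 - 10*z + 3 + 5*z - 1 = -5*z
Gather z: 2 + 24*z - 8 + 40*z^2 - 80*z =40*z^2 - 56*z - 6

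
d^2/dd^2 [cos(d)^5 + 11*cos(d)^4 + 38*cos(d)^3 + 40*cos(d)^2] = -25*cos(d)^5 - 176*cos(d)^4 - 322*cos(d)^3 - 28*cos(d)^2 + 228*cos(d) + 80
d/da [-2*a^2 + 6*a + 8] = 6 - 4*a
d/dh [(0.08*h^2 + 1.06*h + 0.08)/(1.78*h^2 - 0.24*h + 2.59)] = (-1.906*h^2 + 0.1296*h + 2.7646)/(3.1684*h^4 - 0.8544*h^3 + 9.278*h^2 - 1.2432*h + 6.7081)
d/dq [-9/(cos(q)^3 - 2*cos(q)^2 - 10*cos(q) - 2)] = 9*(-3*cos(q)^2 + 4*cos(q) + 10)*sin(q)/(-cos(q)^3 + 2*cos(q)^2 + 10*cos(q) + 2)^2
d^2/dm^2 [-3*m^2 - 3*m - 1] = -6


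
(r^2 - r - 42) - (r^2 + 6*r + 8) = -7*r - 50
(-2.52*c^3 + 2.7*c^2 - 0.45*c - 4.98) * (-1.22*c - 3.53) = 3.0744*c^4 + 5.6016*c^3 - 8.982*c^2 + 7.6641*c + 17.5794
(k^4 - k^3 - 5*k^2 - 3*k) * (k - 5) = k^5 - 6*k^4 + 22*k^2 + 15*k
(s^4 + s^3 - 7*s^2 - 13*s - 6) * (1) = s^4 + s^3 - 7*s^2 - 13*s - 6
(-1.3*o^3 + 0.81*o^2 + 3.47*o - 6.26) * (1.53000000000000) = -1.989*o^3 + 1.2393*o^2 + 5.3091*o - 9.5778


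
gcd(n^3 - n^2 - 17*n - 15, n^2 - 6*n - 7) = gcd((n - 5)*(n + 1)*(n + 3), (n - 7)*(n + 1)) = n + 1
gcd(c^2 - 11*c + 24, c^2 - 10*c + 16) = c - 8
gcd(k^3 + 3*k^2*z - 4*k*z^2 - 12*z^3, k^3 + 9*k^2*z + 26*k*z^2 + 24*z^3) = k^2 + 5*k*z + 6*z^2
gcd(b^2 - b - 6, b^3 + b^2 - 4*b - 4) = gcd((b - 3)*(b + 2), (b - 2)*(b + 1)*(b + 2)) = b + 2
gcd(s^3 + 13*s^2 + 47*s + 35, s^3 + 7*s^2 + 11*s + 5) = s^2 + 6*s + 5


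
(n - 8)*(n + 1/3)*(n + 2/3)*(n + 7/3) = n^4 - 14*n^3/3 - 217*n^2/9 - 538*n/27 - 112/27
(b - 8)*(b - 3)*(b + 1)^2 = b^4 - 9*b^3 + 3*b^2 + 37*b + 24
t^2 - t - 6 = (t - 3)*(t + 2)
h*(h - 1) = h^2 - h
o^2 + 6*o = o*(o + 6)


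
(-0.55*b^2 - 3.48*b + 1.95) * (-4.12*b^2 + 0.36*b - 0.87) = 2.266*b^4 + 14.1396*b^3 - 8.8083*b^2 + 3.7296*b - 1.6965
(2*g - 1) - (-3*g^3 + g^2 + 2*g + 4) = 3*g^3 - g^2 - 5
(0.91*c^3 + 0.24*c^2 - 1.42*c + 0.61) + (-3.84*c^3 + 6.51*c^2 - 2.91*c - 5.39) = -2.93*c^3 + 6.75*c^2 - 4.33*c - 4.78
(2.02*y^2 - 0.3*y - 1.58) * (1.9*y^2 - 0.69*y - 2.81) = 3.838*y^4 - 1.9638*y^3 - 8.4712*y^2 + 1.9332*y + 4.4398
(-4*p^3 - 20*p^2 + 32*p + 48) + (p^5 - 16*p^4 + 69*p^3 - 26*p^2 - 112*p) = p^5 - 16*p^4 + 65*p^3 - 46*p^2 - 80*p + 48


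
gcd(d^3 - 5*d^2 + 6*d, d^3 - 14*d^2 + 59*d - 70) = d - 2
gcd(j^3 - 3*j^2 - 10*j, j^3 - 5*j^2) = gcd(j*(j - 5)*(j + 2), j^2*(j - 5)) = j^2 - 5*j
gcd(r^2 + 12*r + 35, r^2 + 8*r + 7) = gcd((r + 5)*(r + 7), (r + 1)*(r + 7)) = r + 7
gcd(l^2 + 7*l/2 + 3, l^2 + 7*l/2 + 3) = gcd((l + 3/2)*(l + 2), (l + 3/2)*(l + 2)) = l^2 + 7*l/2 + 3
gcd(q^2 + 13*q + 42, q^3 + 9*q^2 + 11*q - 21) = q + 7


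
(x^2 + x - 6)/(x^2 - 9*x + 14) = (x + 3)/(x - 7)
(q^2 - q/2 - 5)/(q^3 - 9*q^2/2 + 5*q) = (q + 2)/(q*(q - 2))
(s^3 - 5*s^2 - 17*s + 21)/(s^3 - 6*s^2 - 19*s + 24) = (s - 7)/(s - 8)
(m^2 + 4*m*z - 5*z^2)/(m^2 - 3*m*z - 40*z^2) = (-m + z)/(-m + 8*z)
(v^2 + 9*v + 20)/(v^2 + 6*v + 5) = (v + 4)/(v + 1)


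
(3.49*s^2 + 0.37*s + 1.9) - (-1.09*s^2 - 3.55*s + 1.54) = 4.58*s^2 + 3.92*s + 0.36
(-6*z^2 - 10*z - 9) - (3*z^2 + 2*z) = -9*z^2 - 12*z - 9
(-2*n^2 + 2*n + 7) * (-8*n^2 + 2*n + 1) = 16*n^4 - 20*n^3 - 54*n^2 + 16*n + 7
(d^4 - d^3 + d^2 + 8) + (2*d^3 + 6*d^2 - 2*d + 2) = d^4 + d^3 + 7*d^2 - 2*d + 10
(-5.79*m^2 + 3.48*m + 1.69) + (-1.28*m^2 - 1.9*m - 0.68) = -7.07*m^2 + 1.58*m + 1.01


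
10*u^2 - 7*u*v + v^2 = (-5*u + v)*(-2*u + v)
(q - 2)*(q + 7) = q^2 + 5*q - 14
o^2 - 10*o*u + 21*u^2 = (o - 7*u)*(o - 3*u)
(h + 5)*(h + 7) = h^2 + 12*h + 35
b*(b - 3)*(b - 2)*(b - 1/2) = b^4 - 11*b^3/2 + 17*b^2/2 - 3*b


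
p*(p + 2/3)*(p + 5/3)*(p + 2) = p^4 + 13*p^3/3 + 52*p^2/9 + 20*p/9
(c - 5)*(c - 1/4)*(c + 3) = c^3 - 9*c^2/4 - 29*c/2 + 15/4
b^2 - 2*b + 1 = (b - 1)^2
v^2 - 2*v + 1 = (v - 1)^2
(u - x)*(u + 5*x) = u^2 + 4*u*x - 5*x^2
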